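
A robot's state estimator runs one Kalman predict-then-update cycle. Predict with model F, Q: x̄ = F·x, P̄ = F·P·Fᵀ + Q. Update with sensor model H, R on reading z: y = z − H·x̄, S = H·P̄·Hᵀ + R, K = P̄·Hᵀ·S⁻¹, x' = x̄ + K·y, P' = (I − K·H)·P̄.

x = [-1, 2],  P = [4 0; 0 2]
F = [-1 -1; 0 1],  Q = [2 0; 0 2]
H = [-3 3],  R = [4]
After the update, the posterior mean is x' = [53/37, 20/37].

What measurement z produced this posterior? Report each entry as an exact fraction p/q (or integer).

z = [-3]

x̄ = F·x = [-1, 2]
P̄ = F·P·Fᵀ + Q = [8 -2; -2 4]
S = H·P̄·Hᵀ + R = [148]
K = P̄·Hᵀ·S⁻¹ = [-15/74; 9/74]
x' − x̄ = [90/37, -54/37] = K·y
y = (KᵀK)⁻¹·Kᵀ·(x' − x̄) = [-12]
z = y + H·x̄ = [-12] + [9] = [-3]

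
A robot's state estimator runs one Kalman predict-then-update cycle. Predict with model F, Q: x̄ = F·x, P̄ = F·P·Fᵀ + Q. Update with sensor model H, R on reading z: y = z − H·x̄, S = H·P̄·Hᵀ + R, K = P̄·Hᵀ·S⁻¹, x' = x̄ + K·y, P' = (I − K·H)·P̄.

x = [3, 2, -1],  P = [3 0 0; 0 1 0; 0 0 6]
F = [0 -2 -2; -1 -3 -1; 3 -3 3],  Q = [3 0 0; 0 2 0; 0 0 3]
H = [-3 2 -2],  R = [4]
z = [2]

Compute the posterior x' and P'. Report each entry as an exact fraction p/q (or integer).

x' = [-190/101, -720/101, -528/101]
P' = [3128/101 1796/101 -2898/101; 1796/101 5576/303 -850/101; -2898/101 -850/101 3585/101]

x̄ = F·x = [-2, -8, 0]
P̄ = F·P·Fᵀ + Q = [31 18 -30; 18 20 -18; -30 -18 93]
y = z − H·x̄ = [12]
S = H·P̄·Hᵀ + R = [303]
K = P̄·Hᵀ·S⁻¹ = [1/101; 22/303; -44/101]
x' = x̄ + K·y = [-190/101, -720/101, -528/101]
P' = (I − K·H)·P̄ = [3128/101 1796/101 -2898/101; 1796/101 5576/303 -850/101; -2898/101 -850/101 3585/101]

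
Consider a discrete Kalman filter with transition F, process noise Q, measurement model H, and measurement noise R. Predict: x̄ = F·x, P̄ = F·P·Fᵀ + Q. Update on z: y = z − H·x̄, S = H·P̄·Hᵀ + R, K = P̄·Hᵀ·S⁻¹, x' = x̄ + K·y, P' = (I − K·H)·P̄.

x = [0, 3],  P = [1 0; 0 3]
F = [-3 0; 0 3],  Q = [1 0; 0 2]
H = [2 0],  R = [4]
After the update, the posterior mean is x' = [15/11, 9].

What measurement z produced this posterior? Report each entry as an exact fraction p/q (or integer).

z = [3]

x̄ = F·x = [0, 9]
P̄ = F·P·Fᵀ + Q = [10 0; 0 29]
S = H·P̄·Hᵀ + R = [44]
K = P̄·Hᵀ·S⁻¹ = [5/11; 0]
x' − x̄ = [15/11, 0] = K·y
y = (KᵀK)⁻¹·Kᵀ·(x' − x̄) = [3]
z = y + H·x̄ = [3] + [0] = [3]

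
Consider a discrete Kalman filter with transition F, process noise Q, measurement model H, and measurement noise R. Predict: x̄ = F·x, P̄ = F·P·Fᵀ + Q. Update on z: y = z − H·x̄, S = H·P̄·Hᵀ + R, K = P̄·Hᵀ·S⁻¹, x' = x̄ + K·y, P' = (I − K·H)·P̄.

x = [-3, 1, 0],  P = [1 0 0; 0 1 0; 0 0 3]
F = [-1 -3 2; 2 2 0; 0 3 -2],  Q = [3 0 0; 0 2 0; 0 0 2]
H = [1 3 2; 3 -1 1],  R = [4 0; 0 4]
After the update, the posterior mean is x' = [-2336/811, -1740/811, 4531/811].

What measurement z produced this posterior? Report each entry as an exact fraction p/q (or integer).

x̄ = F·x = [0, -4, 3]
P̄ = F·P·Fᵀ + Q = [25 -8 -21; -8 10 6; -21 6 23]
S = H·P̄·Hᵀ + R = [151 -114; -114 172]
K = P̄·Hᵀ·S⁻¹ = [1/811 293/811; 166/811 -22/811; 269/1622 -511/3244]
x' − x̄ = [-2336/811, 1504/811, 2098/811] = K·y
y = (KᵀK)⁻¹·Kᵀ·(x' − x̄) = [8, -8]
z = y + H·x̄ = [8, -8] + [-6, 7] = [2, -1]

z = [2, -1]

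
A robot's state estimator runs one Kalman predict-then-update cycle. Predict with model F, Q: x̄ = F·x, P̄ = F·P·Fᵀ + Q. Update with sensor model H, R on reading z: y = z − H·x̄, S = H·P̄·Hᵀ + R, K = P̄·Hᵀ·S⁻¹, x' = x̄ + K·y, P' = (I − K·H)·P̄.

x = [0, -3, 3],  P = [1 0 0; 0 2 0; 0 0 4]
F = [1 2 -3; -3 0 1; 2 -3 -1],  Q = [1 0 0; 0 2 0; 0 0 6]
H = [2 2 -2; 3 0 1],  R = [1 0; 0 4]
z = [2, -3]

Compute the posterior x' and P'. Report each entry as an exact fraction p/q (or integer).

x' = [-72347/68809, 132547/68809, -5066/68809]
P' = [44810/68809 -97975/68809 -56574/68809; -97975/68809 713745/137618 255295/68809; -56574/68809 255295/68809 208854/68809]

x̄ = F·x = [-15, 3, 6]
P̄ = F·P·Fᵀ + Q = [46 -15 2; -15 15 -10; 2 -10 32]
y = z − H·x̄ = [38, 36]
S = H·P̄·Hᵀ + R = [317 94; 94 462]
K = P̄·Hᵀ·S⁻¹ = [6818/68809 19464/68809; 7205/68809 -19315/137618; -20266/68809 9783/68809]
x' = x̄ + K·y = [-72347/68809, 132547/68809, -5066/68809]
P' = (I − K·H)·P̄ = [44810/68809 -97975/68809 -56574/68809; -97975/68809 713745/137618 255295/68809; -56574/68809 255295/68809 208854/68809]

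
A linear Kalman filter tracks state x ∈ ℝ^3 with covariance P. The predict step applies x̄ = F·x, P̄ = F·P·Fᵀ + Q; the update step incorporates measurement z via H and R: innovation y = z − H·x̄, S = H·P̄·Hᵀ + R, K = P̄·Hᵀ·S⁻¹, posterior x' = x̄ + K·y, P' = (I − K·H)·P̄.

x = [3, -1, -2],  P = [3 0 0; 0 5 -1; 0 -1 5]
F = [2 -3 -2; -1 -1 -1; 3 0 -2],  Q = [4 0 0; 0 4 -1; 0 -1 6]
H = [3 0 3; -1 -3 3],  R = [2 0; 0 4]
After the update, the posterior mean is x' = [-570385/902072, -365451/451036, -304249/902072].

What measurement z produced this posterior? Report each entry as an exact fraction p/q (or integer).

z = [-3, 2]

x̄ = F·x = [13, 0, 13]
P̄ = F·P·Fᵀ + Q = [69 14 32; 14 15 -2; 32 -2 53]
S = H·P̄·Hᵀ + R = [1676 354; 354 613]
K = P̄·Hᵀ·S⁻¹ = [191049/902072 -66201/451036; 22539/451036 -30421/225518; 109233/902072 66319/451036]
x' − x̄ = [-12297321/902072, -365451/451036, -12031185/902072] = K·y
y = (KᵀK)⁻¹·Kᵀ·(x' − x̄) = [-81, -24]
z = y + H·x̄ = [-81, -24] + [78, 26] = [-3, 2]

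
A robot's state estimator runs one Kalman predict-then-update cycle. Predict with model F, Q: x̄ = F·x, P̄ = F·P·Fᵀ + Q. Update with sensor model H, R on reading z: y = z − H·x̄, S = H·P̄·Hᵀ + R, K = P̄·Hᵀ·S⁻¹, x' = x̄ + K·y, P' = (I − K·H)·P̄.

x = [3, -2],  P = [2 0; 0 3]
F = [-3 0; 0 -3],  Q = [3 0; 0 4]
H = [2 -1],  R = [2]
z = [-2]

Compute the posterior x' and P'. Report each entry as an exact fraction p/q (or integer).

x' = [-43/39, 20/117]
P' = [77/13 434/39; 434/39 2666/117]

x̄ = F·x = [-9, 6]
P̄ = F·P·Fᵀ + Q = [21 0; 0 31]
y = z − H·x̄ = [22]
S = H·P̄·Hᵀ + R = [117]
K = P̄·Hᵀ·S⁻¹ = [14/39; -31/117]
x' = x̄ + K·y = [-43/39, 20/117]
P' = (I − K·H)·P̄ = [77/13 434/39; 434/39 2666/117]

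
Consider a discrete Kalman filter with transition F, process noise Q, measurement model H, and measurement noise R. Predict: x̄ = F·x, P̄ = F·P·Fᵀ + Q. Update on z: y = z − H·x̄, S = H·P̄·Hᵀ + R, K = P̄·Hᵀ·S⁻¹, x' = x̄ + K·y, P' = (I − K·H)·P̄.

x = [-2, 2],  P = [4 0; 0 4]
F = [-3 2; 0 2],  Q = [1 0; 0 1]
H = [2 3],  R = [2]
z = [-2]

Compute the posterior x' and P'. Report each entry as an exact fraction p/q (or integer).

x' = [354/559, -586/559]
P' = [5911/559 -3838/559; -3838/559 2614/559]

x̄ = F·x = [10, 4]
P̄ = F·P·Fᵀ + Q = [53 16; 16 17]
y = z − H·x̄ = [-34]
S = H·P̄·Hᵀ + R = [559]
K = P̄·Hᵀ·S⁻¹ = [154/559; 83/559]
x' = x̄ + K·y = [354/559, -586/559]
P' = (I − K·H)·P̄ = [5911/559 -3838/559; -3838/559 2614/559]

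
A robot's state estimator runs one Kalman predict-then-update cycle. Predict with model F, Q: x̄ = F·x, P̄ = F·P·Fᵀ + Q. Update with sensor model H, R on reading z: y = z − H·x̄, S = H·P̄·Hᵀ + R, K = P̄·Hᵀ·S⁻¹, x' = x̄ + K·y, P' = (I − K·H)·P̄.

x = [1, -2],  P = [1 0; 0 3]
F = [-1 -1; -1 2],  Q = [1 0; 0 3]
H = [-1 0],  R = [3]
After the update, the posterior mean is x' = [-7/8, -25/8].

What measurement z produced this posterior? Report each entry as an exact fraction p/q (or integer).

z = [2]

x̄ = F·x = [1, -5]
P̄ = F·P·Fᵀ + Q = [5 -5; -5 16]
S = H·P̄·Hᵀ + R = [8]
K = P̄·Hᵀ·S⁻¹ = [-5/8; 5/8]
x' − x̄ = [-15/8, 15/8] = K·y
y = (KᵀK)⁻¹·Kᵀ·(x' − x̄) = [3]
z = y + H·x̄ = [3] + [-1] = [2]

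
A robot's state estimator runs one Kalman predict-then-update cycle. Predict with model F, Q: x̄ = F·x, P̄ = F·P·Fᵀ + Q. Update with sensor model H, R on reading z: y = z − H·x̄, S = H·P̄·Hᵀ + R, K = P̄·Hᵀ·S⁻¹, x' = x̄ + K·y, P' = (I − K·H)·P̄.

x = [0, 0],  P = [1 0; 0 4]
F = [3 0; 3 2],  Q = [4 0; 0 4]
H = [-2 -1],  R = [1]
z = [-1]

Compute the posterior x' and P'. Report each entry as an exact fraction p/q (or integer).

x' = [35/118, 47/118]
P' = [309/118 -583/118; -583/118 1213/118]

x̄ = F·x = [0, 0]
P̄ = F·P·Fᵀ + Q = [13 9; 9 29]
y = z − H·x̄ = [-1]
S = H·P̄·Hᵀ + R = [118]
K = P̄·Hᵀ·S⁻¹ = [-35/118; -47/118]
x' = x̄ + K·y = [35/118, 47/118]
P' = (I − K·H)·P̄ = [309/118 -583/118; -583/118 1213/118]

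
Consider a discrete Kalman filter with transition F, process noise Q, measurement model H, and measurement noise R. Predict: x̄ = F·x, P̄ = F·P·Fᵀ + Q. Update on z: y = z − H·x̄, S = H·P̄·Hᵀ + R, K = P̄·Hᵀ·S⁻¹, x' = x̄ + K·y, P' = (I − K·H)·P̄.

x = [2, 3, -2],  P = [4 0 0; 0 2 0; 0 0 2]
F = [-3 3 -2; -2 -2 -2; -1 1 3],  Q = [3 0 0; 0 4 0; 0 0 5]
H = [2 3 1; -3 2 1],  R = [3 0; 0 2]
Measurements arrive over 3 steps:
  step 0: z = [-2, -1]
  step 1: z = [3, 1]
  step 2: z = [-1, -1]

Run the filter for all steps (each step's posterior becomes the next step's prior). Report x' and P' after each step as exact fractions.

step 0: x̄ = F·x = [7, -6, -5]
step 0: P̄ = F·P·Fᵀ + Q = [65 20 6; 20 36 -8; 6 -8 29]
step 0: y = z − H·x̄ = [7, 37]
step 0: S = H·P̄·Hᵀ + R = [832 -291; -291 452]
step 0: K = P̄·Hᵀ·S⁻¹ = [45233/291383 -66932/291383; 64444/291383 44068/291383; 6229/291383 787/291383]
step 0: x' = x̄ + K·y = [-120172/291383, 333326/291383, -1384193/291383]
step 0: P' = (I − K·H)·P̄ = [101359/291383 -237232/291383 644677/291383; -237232/291383 1291356/291383 -3206272/291383; 644677/291383 -3206272/291383 8348149/291383]
step 1: x̄ = F·x = [4128880/291383, 2342078/291383, -3699081/291383]
step 1: P̄ = F·P·Fᵀ + Q = [97282744/291383 39111928/291383 -71444000/291383; 39111928/291383 17738372/291383 -29397420/291383; -71444000/291383 -29397420/291383 55351741/291383]
step 1: y = z − H·x̄ = [-10710764/291383, 11692948/291383]
step 1: S = H·P̄·Hᵀ + R = [612184830/291383 -693017231/291383; -693017231/291383 844163875/291383]
step 1: K = P̄·Hᵀ·S⁻¹ = [18628560768/125303932783 -27021145656/125303932783; 31014671780/125303932783 8947113464/125303932783; -7529695718/125303932783 25121899227/125303932783]
step 1: x' = x̄ + K·y = [6458622800/125303932783, 226158996222/125303932783, -305822720725/125303932783]
step 1: P' = (I − K·H)·P̄ = [26300099000/125303932783 -21572521384/125303932783 68003048456/125303932783; -21572521384/125303932783 183012395332/125303932783 -412848127888/125303932783; 68003048456/125303932783 -412848127888/125303932783 1079949199598/125303932783]
step 2: x̄ = F·x = [1270746561716/125303932783, 146410203406/125303932783, -697767788753/125303932783]
step 2: P̄ = F·P·Fᵀ + Q = [12738040546769/125303932783 4885249760736/125303932783 -9088280820696/125303932783; 4885249760736/125303932783 2726921700324/125303932783 -3762346960972/125303932783; -9088280820696/125303932783 -3762346960972/125303932783 7713412939333/125303932783]
step 2: y = z − H·x̄ = [-2408259877680/125303932783, 4091883134306/125303932783]
step 2: S = H·P̄·Hᵀ + R = [83279574307890/125303932783 -86503002927181/125303932783; -86503002927181/125303932783 114371372478572/125303932783]
step 2: K = P̄·Hᵀ·S⁻¹ = [2425072003948583/16296612981342593 -3513701700816380/16296612981342593; 4001144850018324/16296612981342593 1178945662573544/16296612981342593; -900079694045261/16296612981342593 3231057405130585/16296612981342593]
step 2: x' = x̄ + K·y = [3918508913526996/16296612981342593, -19358516998111806/16296612981342593, 32061910767913567/16296612981342593]
step 2: P' = (I − K·H)·P̄ = [3416994177172889/16296612981342593 -2782351472385936/16296612981342593 8788282074657779/16296612981342593; -2782351472385936/16296612981342593 23557300586837564/16296612981342593 -53103764265685848/16296612981342593; 8788282074657779/16296612981342593 -53103764265685848/16296612981342593 139034489565606203/16296612981342593]

step 0: x' = [-120172/291383, 333326/291383, -1384193/291383], P' = [101359/291383 -237232/291383 644677/291383; -237232/291383 1291356/291383 -3206272/291383; 644677/291383 -3206272/291383 8348149/291383]
step 1: x' = [6458622800/125303932783, 226158996222/125303932783, -305822720725/125303932783], P' = [26300099000/125303932783 -21572521384/125303932783 68003048456/125303932783; -21572521384/125303932783 183012395332/125303932783 -412848127888/125303932783; 68003048456/125303932783 -412848127888/125303932783 1079949199598/125303932783]
step 2: x' = [3918508913526996/16296612981342593, -19358516998111806/16296612981342593, 32061910767913567/16296612981342593], P' = [3416994177172889/16296612981342593 -2782351472385936/16296612981342593 8788282074657779/16296612981342593; -2782351472385936/16296612981342593 23557300586837564/16296612981342593 -53103764265685848/16296612981342593; 8788282074657779/16296612981342593 -53103764265685848/16296612981342593 139034489565606203/16296612981342593]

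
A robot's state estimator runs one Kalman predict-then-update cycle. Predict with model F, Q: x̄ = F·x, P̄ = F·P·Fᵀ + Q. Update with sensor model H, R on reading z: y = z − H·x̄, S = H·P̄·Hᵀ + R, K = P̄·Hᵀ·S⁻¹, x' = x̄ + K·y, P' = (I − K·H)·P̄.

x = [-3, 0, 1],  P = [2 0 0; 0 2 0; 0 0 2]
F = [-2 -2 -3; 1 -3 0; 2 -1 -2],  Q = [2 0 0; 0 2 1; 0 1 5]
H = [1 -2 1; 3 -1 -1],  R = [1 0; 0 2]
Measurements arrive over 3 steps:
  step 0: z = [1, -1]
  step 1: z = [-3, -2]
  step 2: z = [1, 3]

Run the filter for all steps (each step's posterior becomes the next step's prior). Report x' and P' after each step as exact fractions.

step 0: x̄ = F·x = [3, -3, -8]
step 0: P̄ = F·P·Fᵀ + Q = [36 8 8; 8 22 11; 8 11 23]
step 0: y = z − H·x̄ = [0, -21]
step 0: S = H·P̄·Hᵀ + R = [88 100; 100 297]
step 0: K = P̄·Hᵀ·S⁻¹ = [-221/4034 662/2017; -6525/16136 427/4034; 3673/16136 -445/4034]
step 0: x' = x̄ + K·y = [-7851/2017, -21069/4034, -22927/4034]
step 0: P' = (I − K·H)·P̄ = [14802/2017 38663/4034 47501/4034; 38663/4034 207239/16136 253301/16136; 47501/4034 253301/16136 320271/16136]
step 1: x̄ = F·x = [142323/4034, 47505/4034, 35519/4034]
step 1: P̄ = F·P·Fᵀ + Q = [10774207/16136 3334907/16136 2946235/16136; 3334907/16136 1087927/16136 931919/16136; 2946235/16136 931919/16136 917231/16136]
step 1: y = z − H·x̄ = [-47467/2017, -352013/4034]
step 1: S = H·P̄·Hᵀ + R = [610556/2017 4265321/4034; 4265321/4034 63182279/16136]
step 1: K = P̄·Hᵀ·S⁻¹ = [36368258/542982913 213977545/542982913; -255320017/1085965826 103093691/542982913; 439406997/1085965826 740479/542982913]
step 1: x' = x̄ + K·y = [-370972887/542982913, 804838413/1085965826, -908170587/1085965826]
step 1: P' = (I − K·H)·P̄ = [1332393367/542982913 1621750040/542982913 1947474971/542982913; 1621750040/542982913 4272315191/1085965826 5045810285/1085965826; 1947474971/542982913 5045810285/1085965826 6636077625/1085965826]
step 2: x̄ = F·x = [2598726483/1085965826, -3156461013/1085965826, -472388787/1085965826]
step 2: P̄ = F·P·Fᵀ + Q = [222882161341/1085965826 67005760737/1085965826 58745721147/1085965826; 67005760737/1085965826 23826554625/1085965826 19012946133/1085965826; 58745721147/1085965826 19012946133/1085965826 22955243041/1085965826]
step 2: y = z − H·x̄ = [-3676646948/542982913, -8167131771/1085965826]
step 2: S = H·P̄·Hᵀ + R = [57823101761/542982913 180404206750/542982913; 180404206750/542982913 1338410182349/1085965826]
step 2: K = P̄·Hᵀ·S⁻¹ = [1556362275061/22652043464453 8768711368583/22652043464453; -5269933669620/22652043464453 4097762001141/22652043464453; 9217403667803/22652043464453 -212378952801/22652043464453]
step 2: x' = x̄ + K·y = [-22277998627475/22652043464453, -60974186866080/22652043464453, -70669187494078/22652043464453]
step 2: P' = (I − K·H)·P̄ = [53871210382307/22652043464453 65463685505667/22652043464453 78612522904088/22652043464453; 65463685505667/22652043464453 86309717230002/22652043464453 101885815284717/22652043464453; 78612522904088/22652043464453 101885815284717/22652043464453 134376511333149/22652043464453]

step 0: x' = [-7851/2017, -21069/4034, -22927/4034], P' = [14802/2017 38663/4034 47501/4034; 38663/4034 207239/16136 253301/16136; 47501/4034 253301/16136 320271/16136]
step 1: x' = [-370972887/542982913, 804838413/1085965826, -908170587/1085965826], P' = [1332393367/542982913 1621750040/542982913 1947474971/542982913; 1621750040/542982913 4272315191/1085965826 5045810285/1085965826; 1947474971/542982913 5045810285/1085965826 6636077625/1085965826]
step 2: x' = [-22277998627475/22652043464453, -60974186866080/22652043464453, -70669187494078/22652043464453], P' = [53871210382307/22652043464453 65463685505667/22652043464453 78612522904088/22652043464453; 65463685505667/22652043464453 86309717230002/22652043464453 101885815284717/22652043464453; 78612522904088/22652043464453 101885815284717/22652043464453 134376511333149/22652043464453]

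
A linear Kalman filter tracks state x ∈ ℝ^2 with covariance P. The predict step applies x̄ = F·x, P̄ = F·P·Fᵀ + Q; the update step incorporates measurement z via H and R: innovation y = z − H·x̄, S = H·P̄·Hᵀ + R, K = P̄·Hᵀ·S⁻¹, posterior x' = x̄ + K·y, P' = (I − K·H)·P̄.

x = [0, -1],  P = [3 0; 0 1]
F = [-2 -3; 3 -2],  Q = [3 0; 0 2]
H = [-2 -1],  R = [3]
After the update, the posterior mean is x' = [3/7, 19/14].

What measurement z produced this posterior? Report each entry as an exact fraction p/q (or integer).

x̄ = F·x = [3, 2]
P̄ = F·P·Fᵀ + Q = [24 -12; -12 33]
S = H·P̄·Hᵀ + R = [84]
K = P̄·Hᵀ·S⁻¹ = [-3/7; -3/28]
x' − x̄ = [-18/7, -9/14] = K·y
y = (KᵀK)⁻¹·Kᵀ·(x' − x̄) = [6]
z = y + H·x̄ = [6] + [-8] = [-2]

z = [-2]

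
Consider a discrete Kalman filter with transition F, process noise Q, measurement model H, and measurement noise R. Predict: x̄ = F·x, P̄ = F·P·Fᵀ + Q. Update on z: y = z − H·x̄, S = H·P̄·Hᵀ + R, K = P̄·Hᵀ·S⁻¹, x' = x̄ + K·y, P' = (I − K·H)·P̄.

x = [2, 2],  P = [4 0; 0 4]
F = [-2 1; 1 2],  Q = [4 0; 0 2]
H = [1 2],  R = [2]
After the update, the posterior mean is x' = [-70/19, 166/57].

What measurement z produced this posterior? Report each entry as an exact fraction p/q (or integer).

z = [2]

x̄ = F·x = [-2, 6]
P̄ = F·P·Fᵀ + Q = [24 0; 0 22]
S = H·P̄·Hᵀ + R = [114]
K = P̄·Hᵀ·S⁻¹ = [4/19; 22/57]
x' − x̄ = [-32/19, -176/57] = K·y
y = (KᵀK)⁻¹·Kᵀ·(x' − x̄) = [-8]
z = y + H·x̄ = [-8] + [10] = [2]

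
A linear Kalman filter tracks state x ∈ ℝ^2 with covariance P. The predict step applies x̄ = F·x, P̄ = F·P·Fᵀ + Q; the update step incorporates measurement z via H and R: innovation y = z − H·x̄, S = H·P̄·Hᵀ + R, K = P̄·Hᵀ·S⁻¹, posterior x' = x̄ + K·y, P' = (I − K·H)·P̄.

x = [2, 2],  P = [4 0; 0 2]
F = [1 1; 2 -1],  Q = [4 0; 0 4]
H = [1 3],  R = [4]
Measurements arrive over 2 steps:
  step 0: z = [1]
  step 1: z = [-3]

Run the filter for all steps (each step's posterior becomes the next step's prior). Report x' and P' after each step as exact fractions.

step 0: x̄ = F·x = [4, 2]
step 0: P̄ = F·P·Fᵀ + Q = [10 6; 6 22]
step 0: y = z − H·x̄ = [-9]
step 0: S = H·P̄·Hᵀ + R = [248]
step 0: K = P̄·Hᵀ·S⁻¹ = [7/62; 9/31]
step 0: x' = x̄ + K·y = [185/62, -19/31]
step 0: P' = (I − K·H)·P̄ = [212/31 -66/31; -66/31 34/31]
step 1: x̄ = F·x = [147/62, 204/31]
step 1: P̄ = F·P·Fᵀ + Q = [238/31 324/31; 324/31 1270/31]
step 1: y = z − H·x̄ = [-1557/62]
step 1: S = H·P̄·Hᵀ + R = [13736/31]
step 1: K = P̄·Hᵀ·S⁻¹ = [605/6868; 2067/6868]
step 1: x' = x̄ + K·y = [2181/13736, -13425/13736]
step 1: P' = (I − K·H)·P̄ = [14557/3434 -4449/3434; -4449/3434 2861/3434]

step 0: x' = [185/62, -19/31], P' = [212/31 -66/31; -66/31 34/31]
step 1: x' = [2181/13736, -13425/13736], P' = [14557/3434 -4449/3434; -4449/3434 2861/3434]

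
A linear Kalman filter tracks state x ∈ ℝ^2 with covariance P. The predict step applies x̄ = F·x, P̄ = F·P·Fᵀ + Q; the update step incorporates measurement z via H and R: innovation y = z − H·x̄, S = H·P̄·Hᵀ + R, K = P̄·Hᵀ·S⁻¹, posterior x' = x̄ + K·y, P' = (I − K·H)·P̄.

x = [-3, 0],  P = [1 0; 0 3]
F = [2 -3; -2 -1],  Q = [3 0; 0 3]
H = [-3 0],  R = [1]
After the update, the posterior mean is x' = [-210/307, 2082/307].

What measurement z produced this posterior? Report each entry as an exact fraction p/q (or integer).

z = [2]

x̄ = F·x = [-6, 6]
P̄ = F·P·Fᵀ + Q = [34 5; 5 10]
S = H·P̄·Hᵀ + R = [307]
K = P̄·Hᵀ·S⁻¹ = [-102/307; -15/307]
x' − x̄ = [1632/307, 240/307] = K·y
y = (KᵀK)⁻¹·Kᵀ·(x' − x̄) = [-16]
z = y + H·x̄ = [-16] + [18] = [2]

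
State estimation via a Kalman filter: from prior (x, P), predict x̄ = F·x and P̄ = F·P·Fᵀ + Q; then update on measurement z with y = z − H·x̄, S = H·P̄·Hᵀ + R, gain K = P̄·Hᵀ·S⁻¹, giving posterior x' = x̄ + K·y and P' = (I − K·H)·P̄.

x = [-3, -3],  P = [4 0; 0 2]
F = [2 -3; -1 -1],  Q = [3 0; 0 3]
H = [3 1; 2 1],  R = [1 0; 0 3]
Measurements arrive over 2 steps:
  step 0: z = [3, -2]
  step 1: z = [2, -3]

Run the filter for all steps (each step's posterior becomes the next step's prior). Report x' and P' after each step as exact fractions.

step 0: x' = [139/1471, 2726/1471], P' = [1427/1471 -3625/1471; -3625/1471 10226/1471]
step 1: x' = [5861117/5562209, -10627906/5562209], P' = [2336361/5562209 -5150742/5562209; -5150742/5562209 14746767/5562209]

step 0: x̄ = F·x = [3, 6]
step 0: P̄ = F·P·Fᵀ + Q = [37 -2; -2 9]
step 0: y = z − H·x̄ = [-12, -14]
step 0: S = H·P̄·Hᵀ + R = [331 221; 221 152]
step 0: K = P̄·Hᵀ·S⁻¹ = [656/1471 -257/1471; -649/1471 992/1471]
step 0: x' = x̄ + K·y = [139/1471, 2726/1471]
step 0: P' = (I − K·H)·P̄ = [1427/1471 -3625/1471; -3625/1471 10226/1471]
step 1: x̄ = F·x = [-7900/1471, -2865/1471]
step 1: P̄ = F·P·Fᵀ + Q = [145655/1471 24199/1471; 24199/1471 8816/1471]
step 1: y = z − H·x̄ = [29507/1471, 14252/1471]
step 1: S = H·P̄·Hᵀ + R = [1466376/1471 1003741/1471; 1003741/1471 692645/1471]
step 1: K = P̄·Hᵀ·S⁻¹ = [1858341/5562209 -159340/5562209; -705459/5562209 1481761/5562209]
step 1: x' = x̄ + K·y = [5861117/5562209, -10627906/5562209]
step 1: P' = (I − K·H)·P̄ = [2336361/5562209 -5150742/5562209; -5150742/5562209 14746767/5562209]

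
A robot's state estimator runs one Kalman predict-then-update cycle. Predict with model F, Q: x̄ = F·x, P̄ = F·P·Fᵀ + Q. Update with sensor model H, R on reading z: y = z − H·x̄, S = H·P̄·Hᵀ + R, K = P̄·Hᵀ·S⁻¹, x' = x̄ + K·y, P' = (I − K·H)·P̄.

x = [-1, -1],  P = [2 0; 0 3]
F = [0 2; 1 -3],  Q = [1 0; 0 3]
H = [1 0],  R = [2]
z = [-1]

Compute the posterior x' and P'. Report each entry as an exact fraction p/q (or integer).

x' = [-17/15, 4/5]
P' = [26/15 -12/5; -12/5 52/5]

x̄ = F·x = [-2, 2]
P̄ = F·P·Fᵀ + Q = [13 -18; -18 32]
y = z − H·x̄ = [1]
S = H·P̄·Hᵀ + R = [15]
K = P̄·Hᵀ·S⁻¹ = [13/15; -6/5]
x' = x̄ + K·y = [-17/15, 4/5]
P' = (I − K·H)·P̄ = [26/15 -12/5; -12/5 52/5]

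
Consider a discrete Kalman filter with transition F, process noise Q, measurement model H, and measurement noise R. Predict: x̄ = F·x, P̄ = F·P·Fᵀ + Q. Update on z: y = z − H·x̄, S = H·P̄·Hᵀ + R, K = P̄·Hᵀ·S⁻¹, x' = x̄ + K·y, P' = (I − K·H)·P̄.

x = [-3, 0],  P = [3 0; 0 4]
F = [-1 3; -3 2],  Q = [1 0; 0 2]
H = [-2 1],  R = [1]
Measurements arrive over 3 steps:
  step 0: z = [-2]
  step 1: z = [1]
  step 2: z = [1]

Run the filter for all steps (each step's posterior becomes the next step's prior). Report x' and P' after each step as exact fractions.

step 0: x' = [457/74, 771/74], P' = [751/74 1455/74; 1455/74 2889/74]
step 1: x' = [-36641/19711, -54776/19711], P' = [29994/19711 49118/19711; 49118/19711 288547/59133]
step 2: x' = [-770413/6299497, 5466773/6299497], P' = [9303934/6299497 15264374/6299497; 15264374/6299497 30082124/6299497]

step 0: x̄ = F·x = [3, 9]
step 0: P̄ = F·P·Fᵀ + Q = [40 33; 33 45]
step 0: y = z − H·x̄ = [-5]
step 0: S = H·P̄·Hᵀ + R = [74]
step 0: K = P̄·Hᵀ·S⁻¹ = [-47/74; -21/74]
step 0: x' = x̄ + K·y = [457/74, 771/74]
step 0: P' = (I − K·H)·P̄ = [751/74 1455/74; 1455/74 2889/74]
step 1: x̄ = F·x = [928/37, 171/74]
step 1: P̄ = F·P·Fᵀ + Q = [9048/37 1791/37; 1791/37 1003/74]
step 1: y = z − H·x̄ = [3615/74]
step 1: S = H·P̄·Hᵀ + R = [59133/74]
step 1: K = P̄·Hᵀ·S⁻¹ = [-10870/19711; -6161/59133]
step 1: x' = x̄ + K·y = [-36641/19711, -54776/19711]
step 1: P' = (I − K·H)·P̄ = [29994/19711 49118/19711; 49118/19711 288547/59133]
step 2: x̄ = F·x = [-127687/19711, 371/19711]
step 2: P̄ = F·P·Fᵀ + Q = [620638/19711 126778/19711; 126778/19711 314044/59133]
step 2: y = z − H·x̄ = [-236034/19711]
step 2: S = H·P̄·Hᵀ + R = [6299497/59133]
step 2: K = P̄·Hᵀ·S⁻¹ = [-3343494/6299497; -446624/6299497]
step 2: x' = x̄ + K·y = [-770413/6299497, 5466773/6299497]
step 2: P' = (I − K·H)·P̄ = [9303934/6299497 15264374/6299497; 15264374/6299497 30082124/6299497]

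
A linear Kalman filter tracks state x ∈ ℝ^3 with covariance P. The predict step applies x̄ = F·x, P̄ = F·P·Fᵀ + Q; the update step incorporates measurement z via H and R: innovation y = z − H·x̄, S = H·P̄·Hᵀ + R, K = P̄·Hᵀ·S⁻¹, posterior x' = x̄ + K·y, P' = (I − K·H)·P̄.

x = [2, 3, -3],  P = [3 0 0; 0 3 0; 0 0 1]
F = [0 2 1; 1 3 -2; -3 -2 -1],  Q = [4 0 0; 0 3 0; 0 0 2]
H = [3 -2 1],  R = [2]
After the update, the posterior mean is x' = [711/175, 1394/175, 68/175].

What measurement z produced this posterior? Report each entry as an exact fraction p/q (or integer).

x̄ = F·x = [3, 17, -9]
P̄ = F·P·Fᵀ + Q = [17 16 -13; 16 37 -25; -13 -25 42]
S = H·P̄·Hᵀ + R = [175]
K = P̄·Hᵀ·S⁻¹ = [6/175; -51/175; 53/175]
x' − x̄ = [186/175, -1581/175, 1643/175] = K·y
y = (KᵀK)⁻¹·Kᵀ·(x' − x̄) = [31]
z = y + H·x̄ = [31] + [-34] = [-3]

z = [-3]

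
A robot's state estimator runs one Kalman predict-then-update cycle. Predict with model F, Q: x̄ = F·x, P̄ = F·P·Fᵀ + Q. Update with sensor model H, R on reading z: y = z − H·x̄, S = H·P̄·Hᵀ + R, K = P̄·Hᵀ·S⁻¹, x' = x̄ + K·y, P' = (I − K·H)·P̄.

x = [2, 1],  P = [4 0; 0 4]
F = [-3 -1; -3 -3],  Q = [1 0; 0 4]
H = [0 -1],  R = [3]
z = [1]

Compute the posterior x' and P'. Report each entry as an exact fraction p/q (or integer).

x̄ = F·x = [-7, -9]
P̄ = F·P·Fᵀ + Q = [41 48; 48 76]
y = z − H·x̄ = [-8]
S = H·P̄·Hᵀ + R = [79]
K = P̄·Hᵀ·S⁻¹ = [-48/79; -76/79]
x' = x̄ + K·y = [-169/79, -103/79]
P' = (I − K·H)·P̄ = [935/79 144/79; 144/79 228/79]

x' = [-169/79, -103/79]
P' = [935/79 144/79; 144/79 228/79]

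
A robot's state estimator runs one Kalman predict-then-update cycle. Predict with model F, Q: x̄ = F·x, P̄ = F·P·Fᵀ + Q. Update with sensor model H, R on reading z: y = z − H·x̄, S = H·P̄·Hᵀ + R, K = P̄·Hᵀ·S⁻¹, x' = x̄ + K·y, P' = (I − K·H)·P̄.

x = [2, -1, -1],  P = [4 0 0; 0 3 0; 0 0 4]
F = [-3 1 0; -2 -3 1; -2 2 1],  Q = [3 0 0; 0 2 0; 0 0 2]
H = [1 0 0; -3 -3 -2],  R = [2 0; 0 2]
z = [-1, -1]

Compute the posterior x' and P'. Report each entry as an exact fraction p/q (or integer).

x̄ = F·x = [-7, -2, -7]
P̄ = F·P·Fᵀ + Q = [42 15 30; 15 49 2; 30 2 34]
y = z − H·x̄ = [6, -42]
S = H·P̄·Hᵀ + R = [44 -231; -231 1611]
K = P̄·Hᵀ·S⁻¹ = [1589/1947 -14/531; -7037/5841 -469/1593; 3482/5841 -26/1593]
x' = x̄ + K·y = [-1939/1947, 18322/5841, -15991/5841]
P' = (I − K·H)·P̄ = [3178/1947 -14074/5841 6964/5841; -14074/5841 164128/17523 -177700/17523; 6964/5841 -177700/17523 235498/17523]

x' = [-1939/1947, 18322/5841, -15991/5841]
P' = [3178/1947 -14074/5841 6964/5841; -14074/5841 164128/17523 -177700/17523; 6964/5841 -177700/17523 235498/17523]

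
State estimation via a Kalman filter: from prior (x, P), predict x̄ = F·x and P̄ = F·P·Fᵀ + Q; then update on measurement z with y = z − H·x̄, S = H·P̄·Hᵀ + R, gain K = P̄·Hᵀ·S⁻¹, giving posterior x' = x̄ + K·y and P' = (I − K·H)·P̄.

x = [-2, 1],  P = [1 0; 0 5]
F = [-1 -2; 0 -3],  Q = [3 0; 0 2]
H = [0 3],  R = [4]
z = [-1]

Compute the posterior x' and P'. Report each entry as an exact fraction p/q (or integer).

x' = [720/427, -153/427]
P' = [2148/427 120/427; 120/427 188/427]

x̄ = F·x = [0, -3]
P̄ = F·P·Fᵀ + Q = [24 30; 30 47]
y = z − H·x̄ = [8]
S = H·P̄·Hᵀ + R = [427]
K = P̄·Hᵀ·S⁻¹ = [90/427; 141/427]
x' = x̄ + K·y = [720/427, -153/427]
P' = (I − K·H)·P̄ = [2148/427 120/427; 120/427 188/427]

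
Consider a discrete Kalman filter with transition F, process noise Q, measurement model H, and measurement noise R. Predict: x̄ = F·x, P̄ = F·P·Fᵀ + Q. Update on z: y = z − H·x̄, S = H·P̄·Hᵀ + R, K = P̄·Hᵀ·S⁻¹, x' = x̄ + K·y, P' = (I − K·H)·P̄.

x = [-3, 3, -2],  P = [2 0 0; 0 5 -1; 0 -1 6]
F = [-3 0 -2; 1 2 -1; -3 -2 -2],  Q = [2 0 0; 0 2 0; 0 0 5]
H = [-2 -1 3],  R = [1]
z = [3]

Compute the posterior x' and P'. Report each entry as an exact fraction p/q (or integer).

x' = [2691/199, 410/199, 4255/398]
P' = [8628/199 2710/199 6658/199; 2710/199 2716/199 2697/199; 6658/199 2697/199 10713/398]

x̄ = F·x = [13, 5, 7]
P̄ = F·P·Fᵀ + Q = [44 10 38; 10 34 -12; 38 -12 59]
y = z − H·x̄ = [13]
S = H·P̄·Hᵀ + R = [398]
K = P̄·Hᵀ·S⁻¹ = [8/199; -45/199; 113/398]
x' = x̄ + K·y = [2691/199, 410/199, 4255/398]
P' = (I − K·H)·P̄ = [8628/199 2710/199 6658/199; 2710/199 2716/199 2697/199; 6658/199 2697/199 10713/398]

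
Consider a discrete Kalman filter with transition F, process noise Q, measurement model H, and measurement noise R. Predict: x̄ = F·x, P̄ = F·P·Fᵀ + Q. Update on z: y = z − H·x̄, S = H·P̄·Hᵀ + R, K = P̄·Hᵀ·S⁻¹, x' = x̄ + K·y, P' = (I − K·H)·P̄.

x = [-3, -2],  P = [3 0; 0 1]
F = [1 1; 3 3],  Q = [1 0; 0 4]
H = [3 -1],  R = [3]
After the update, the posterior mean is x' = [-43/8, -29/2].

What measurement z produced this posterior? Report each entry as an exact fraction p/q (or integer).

x̄ = F·x = [-5, -15]
P̄ = F·P·Fᵀ + Q = [5 12; 12 40]
S = H·P̄·Hᵀ + R = [16]
K = P̄·Hᵀ·S⁻¹ = [3/16; -1/4]
x' − x̄ = [-3/8, 1/2] = K·y
y = (KᵀK)⁻¹·Kᵀ·(x' − x̄) = [-2]
z = y + H·x̄ = [-2] + [0] = [-2]

z = [-2]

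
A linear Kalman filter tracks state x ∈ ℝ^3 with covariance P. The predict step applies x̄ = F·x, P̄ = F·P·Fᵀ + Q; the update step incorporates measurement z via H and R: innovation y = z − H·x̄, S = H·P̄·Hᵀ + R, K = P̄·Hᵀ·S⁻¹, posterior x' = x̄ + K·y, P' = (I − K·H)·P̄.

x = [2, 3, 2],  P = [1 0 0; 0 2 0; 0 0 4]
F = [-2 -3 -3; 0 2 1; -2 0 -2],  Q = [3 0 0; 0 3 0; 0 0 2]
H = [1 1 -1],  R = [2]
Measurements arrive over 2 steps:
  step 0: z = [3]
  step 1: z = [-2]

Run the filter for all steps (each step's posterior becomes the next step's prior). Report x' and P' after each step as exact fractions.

step 0: x' = [-29/2, 15/2, -9], P' = [217/4 -93/4 59/2; -93/4 179/12 -49/6; 59/2 -49/6 65/3]
step 1: x' = [8482/299, 562/299, 9774/299], P' = [136211/299 -19261/299 117508/299; -19261/299 11267/299 -7546/299; 117508/299 -7546/299 111518/299]

step 0: x̄ = F·x = [-19, 8, -8]
step 0: P̄ = F·P·Fᵀ + Q = [61 -24 28; -24 15 -8; 28 -8 22]
step 0: y = z − H·x̄ = [6]
step 0: S = H·P̄·Hᵀ + R = [12]
step 0: K = P̄·Hᵀ·S⁻¹ = [3/4; -1/12; -1/6]
step 0: x' = x̄ + K·y = [-29/2, 15/2, -9]
step 0: P' = (I − K·H)·P̄ = [217/4 -93/4 59/2; -93/4 179/12 -49/6; 59/2 -49/6 65/3]
step 1: x̄ = F·x = [67/2, 6, 47]
step 1: P̄ = F·P·Fᵀ + Q = [1909/4 -47 907/2; -47 155/3 70/3; 907/2 70/3 1625/3]
step 1: y = z − H·x̄ = [11/2]
step 1: S = H·P̄·Hᵀ + R = [299/12]
step 1: K = P̄·Hᵀ·S⁻¹ = [-279/299; -224/299; -778/299]
step 1: x' = x̄ + K·y = [8482/299, 562/299, 9774/299]
step 1: P' = (I − K·H)·P̄ = [136211/299 -19261/299 117508/299; -19261/299 11267/299 -7546/299; 117508/299 -7546/299 111518/299]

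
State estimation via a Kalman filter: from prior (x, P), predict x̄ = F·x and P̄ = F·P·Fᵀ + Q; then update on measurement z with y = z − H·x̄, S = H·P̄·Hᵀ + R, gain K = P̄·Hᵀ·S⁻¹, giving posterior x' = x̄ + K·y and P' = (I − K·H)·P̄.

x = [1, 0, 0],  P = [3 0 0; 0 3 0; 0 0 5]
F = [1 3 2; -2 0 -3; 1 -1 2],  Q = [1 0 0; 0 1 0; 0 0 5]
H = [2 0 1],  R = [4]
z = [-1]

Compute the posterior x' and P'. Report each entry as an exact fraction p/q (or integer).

x' = [-169/295, -158/295, 1/5]
P' = [1589/295 1908/295 -46/5; 1908/295 5446/295 -72/5; -46/5 -72/5 96/5]

x̄ = F·x = [1, -2, 1]
P̄ = F·P·Fᵀ + Q = [51 -36 14; -36 58 -36; 14 -36 31]
y = z − H·x̄ = [-4]
S = H·P̄·Hᵀ + R = [295]
K = P̄·Hᵀ·S⁻¹ = [116/295; -108/295; 1/5]
x' = x̄ + K·y = [-169/295, -158/295, 1/5]
P' = (I − K·H)·P̄ = [1589/295 1908/295 -46/5; 1908/295 5446/295 -72/5; -46/5 -72/5 96/5]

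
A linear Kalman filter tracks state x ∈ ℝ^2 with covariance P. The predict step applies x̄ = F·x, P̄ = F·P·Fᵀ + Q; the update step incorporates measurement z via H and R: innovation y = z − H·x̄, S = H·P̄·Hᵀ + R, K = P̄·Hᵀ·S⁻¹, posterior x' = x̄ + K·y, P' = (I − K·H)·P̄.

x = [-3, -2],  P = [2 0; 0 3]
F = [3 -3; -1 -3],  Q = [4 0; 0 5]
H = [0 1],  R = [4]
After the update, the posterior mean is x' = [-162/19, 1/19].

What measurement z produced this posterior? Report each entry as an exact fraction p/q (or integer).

z = [-1]

x̄ = F·x = [-3, 9]
P̄ = F·P·Fᵀ + Q = [49 21; 21 34]
S = H·P̄·Hᵀ + R = [38]
K = P̄·Hᵀ·S⁻¹ = [21/38; 17/19]
x' − x̄ = [-105/19, -170/19] = K·y
y = (KᵀK)⁻¹·Kᵀ·(x' − x̄) = [-10]
z = y + H·x̄ = [-10] + [9] = [-1]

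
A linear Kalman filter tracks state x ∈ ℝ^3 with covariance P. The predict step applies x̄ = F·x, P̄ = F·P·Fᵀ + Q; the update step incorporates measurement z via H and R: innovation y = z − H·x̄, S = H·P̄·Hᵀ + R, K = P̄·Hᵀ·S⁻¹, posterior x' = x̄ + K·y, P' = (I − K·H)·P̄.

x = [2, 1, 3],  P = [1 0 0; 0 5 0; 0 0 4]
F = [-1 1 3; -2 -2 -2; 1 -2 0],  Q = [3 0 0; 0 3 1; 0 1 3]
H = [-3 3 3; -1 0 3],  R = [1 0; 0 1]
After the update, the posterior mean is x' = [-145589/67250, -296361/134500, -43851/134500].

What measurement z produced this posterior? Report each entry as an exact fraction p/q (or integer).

z = [-1, 1]

x̄ = F·x = [8, -12, 0]
P̄ = F·P·Fᵀ + Q = [45 -32 -11; -32 43 19; -11 19 24]
S = H·P̄·Hᵀ + R = [2125 750; 750 328]
K = P̄·Hᵀ·S⁻¹ = [-7023/33625 129/538; 12873/67250 -179/1076; -4557/67250 439/1076]
x' − x̄ = [-683589/67250, 1317639/134500, -43851/134500] = K·y
y = (KᵀK)⁻¹·Kᵀ·(x' − x̄) = [59, 9]
z = y + H·x̄ = [59, 9] + [-60, -8] = [-1, 1]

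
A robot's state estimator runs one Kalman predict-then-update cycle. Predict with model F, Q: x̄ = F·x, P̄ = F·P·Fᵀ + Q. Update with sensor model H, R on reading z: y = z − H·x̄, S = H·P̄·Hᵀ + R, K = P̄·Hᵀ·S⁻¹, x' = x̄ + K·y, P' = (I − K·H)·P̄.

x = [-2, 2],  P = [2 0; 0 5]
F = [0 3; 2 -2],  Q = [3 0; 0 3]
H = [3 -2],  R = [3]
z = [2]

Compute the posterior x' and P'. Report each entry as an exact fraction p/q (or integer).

x' = [-1014/919, -2488/919]
P' = [2496/919 3438/919; 3438/919 5385/919]

x̄ = F·x = [6, -8]
P̄ = F·P·Fᵀ + Q = [48 -30; -30 31]
y = z − H·x̄ = [-32]
S = H·P̄·Hᵀ + R = [919]
K = P̄·Hᵀ·S⁻¹ = [204/919; -152/919]
x' = x̄ + K·y = [-1014/919, -2488/919]
P' = (I − K·H)·P̄ = [2496/919 3438/919; 3438/919 5385/919]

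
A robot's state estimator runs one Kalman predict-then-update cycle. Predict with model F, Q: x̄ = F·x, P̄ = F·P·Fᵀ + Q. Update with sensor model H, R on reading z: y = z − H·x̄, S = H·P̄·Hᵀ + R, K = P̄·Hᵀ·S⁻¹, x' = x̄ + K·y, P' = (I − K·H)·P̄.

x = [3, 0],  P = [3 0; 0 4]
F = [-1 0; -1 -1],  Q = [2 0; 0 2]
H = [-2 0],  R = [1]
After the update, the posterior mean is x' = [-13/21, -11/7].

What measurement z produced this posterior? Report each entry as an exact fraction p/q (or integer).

z = [1]

x̄ = F·x = [-3, -3]
P̄ = F·P·Fᵀ + Q = [5 3; 3 9]
S = H·P̄·Hᵀ + R = [21]
K = P̄·Hᵀ·S⁻¹ = [-10/21; -2/7]
x' − x̄ = [50/21, 10/7] = K·y
y = (KᵀK)⁻¹·Kᵀ·(x' − x̄) = [-5]
z = y + H·x̄ = [-5] + [6] = [1]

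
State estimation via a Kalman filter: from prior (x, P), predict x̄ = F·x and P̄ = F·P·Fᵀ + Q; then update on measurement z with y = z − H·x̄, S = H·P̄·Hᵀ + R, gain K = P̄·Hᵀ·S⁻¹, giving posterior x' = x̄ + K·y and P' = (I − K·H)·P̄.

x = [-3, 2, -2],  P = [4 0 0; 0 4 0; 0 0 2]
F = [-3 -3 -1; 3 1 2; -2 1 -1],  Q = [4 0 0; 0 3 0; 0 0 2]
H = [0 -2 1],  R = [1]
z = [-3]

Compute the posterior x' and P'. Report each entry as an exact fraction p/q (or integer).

x' = [-501/65, 167/65, 146/65]
P' = [11426/325 -2032/325 -3946/325; -2032/325 699/325 1272/325; -3946/325 1272/325 2616/325]

x̄ = F·x = [5, -11, 10]
P̄ = F·P·Fᵀ + Q = [78 -52 14; -52 51 -24; 14 -24 24]
y = z − H·x̄ = [-35]
S = H·P̄·Hᵀ + R = [325]
K = P̄·Hᵀ·S⁻¹ = [118/325; -126/325; 72/325]
x' = x̄ + K·y = [-501/65, 167/65, 146/65]
P' = (I − K·H)·P̄ = [11426/325 -2032/325 -3946/325; -2032/325 699/325 1272/325; -3946/325 1272/325 2616/325]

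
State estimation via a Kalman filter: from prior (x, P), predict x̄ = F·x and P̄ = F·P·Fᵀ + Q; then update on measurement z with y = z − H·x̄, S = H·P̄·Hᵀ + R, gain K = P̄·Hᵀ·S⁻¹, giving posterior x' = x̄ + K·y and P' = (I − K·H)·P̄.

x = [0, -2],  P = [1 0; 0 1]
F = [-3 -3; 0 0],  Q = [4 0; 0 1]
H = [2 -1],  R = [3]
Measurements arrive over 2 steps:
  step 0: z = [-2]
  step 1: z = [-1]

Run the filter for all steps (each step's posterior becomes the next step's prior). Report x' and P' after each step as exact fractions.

step 0: x̄ = F·x = [6, 0]
step 0: P̄ = F·P·Fᵀ + Q = [22 0; 0 1]
step 0: y = z − H·x̄ = [-14]
step 0: S = H·P̄·Hᵀ + R = [92]
step 0: K = P̄·Hᵀ·S⁻¹ = [11/23; -1/92]
step 0: x' = x̄ + K·y = [-16/23, 7/46]
step 0: P' = (I − K·H)·P̄ = [22/23 11/23; 11/23 91/92]
step 1: x̄ = F·x = [75/46, 0]
step 1: P̄ = F·P·Fᵀ + Q = [2771/92 0; 0 1]
step 1: y = z − H·x̄ = [-98/23]
step 1: S = H·P̄·Hᵀ + R = [2863/23]
step 1: K = P̄·Hᵀ·S⁻¹ = [2771/5726; -23/2863]
step 1: x' = x̄ + K·y = [-353/818, 14/409]
step 1: P' = (I − K·H)·P̄ = [2771/2863 2771/5726; 2771/5726 2840/2863]

step 0: x' = [-16/23, 7/46], P' = [22/23 11/23; 11/23 91/92]
step 1: x' = [-353/818, 14/409], P' = [2771/2863 2771/5726; 2771/5726 2840/2863]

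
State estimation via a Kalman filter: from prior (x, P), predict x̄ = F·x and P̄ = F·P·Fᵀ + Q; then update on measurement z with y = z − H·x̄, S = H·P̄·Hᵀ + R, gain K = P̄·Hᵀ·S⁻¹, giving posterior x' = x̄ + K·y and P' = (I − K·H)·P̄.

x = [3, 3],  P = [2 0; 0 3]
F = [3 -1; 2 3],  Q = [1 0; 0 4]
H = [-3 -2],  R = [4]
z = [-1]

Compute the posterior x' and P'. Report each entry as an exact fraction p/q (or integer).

x̄ = F·x = [6, 15]
P̄ = F·P·Fᵀ + Q = [22 3; 3 39]
y = z − H·x̄ = [47]
S = H·P̄·Hᵀ + R = [394]
K = P̄·Hᵀ·S⁻¹ = [-36/197; -87/394]
x' = x̄ + K·y = [-510/197, 1821/394]
P' = (I − K·H)·P̄ = [1742/197 -2541/197; -2541/197 7797/394]

x' = [-510/197, 1821/394]
P' = [1742/197 -2541/197; -2541/197 7797/394]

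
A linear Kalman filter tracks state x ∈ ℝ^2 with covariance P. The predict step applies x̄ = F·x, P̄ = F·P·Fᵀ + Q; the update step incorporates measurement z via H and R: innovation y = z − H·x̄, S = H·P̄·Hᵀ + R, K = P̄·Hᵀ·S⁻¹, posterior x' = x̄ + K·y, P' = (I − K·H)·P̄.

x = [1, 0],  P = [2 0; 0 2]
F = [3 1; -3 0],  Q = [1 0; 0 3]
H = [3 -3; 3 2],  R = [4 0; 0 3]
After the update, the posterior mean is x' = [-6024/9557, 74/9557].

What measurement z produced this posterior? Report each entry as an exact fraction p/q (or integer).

z = [-2, -2]

x̄ = F·x = [3, -3]
P̄ = F·P·Fᵀ + Q = [21 -18; -18 21]
S = H·P̄·Hᵀ + R = [706 117; 117 60]
K = P̄·Hᵀ·S⁻¹ = [1287/9557 1791/9557; -1872/9557 1739/9557]
x' − x̄ = [-34695/9557, 28745/9557] = K·y
y = (KᵀK)⁻¹·Kᵀ·(x' − x̄) = [-20, -5]
z = y + H·x̄ = [-20, -5] + [18, 3] = [-2, -2]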